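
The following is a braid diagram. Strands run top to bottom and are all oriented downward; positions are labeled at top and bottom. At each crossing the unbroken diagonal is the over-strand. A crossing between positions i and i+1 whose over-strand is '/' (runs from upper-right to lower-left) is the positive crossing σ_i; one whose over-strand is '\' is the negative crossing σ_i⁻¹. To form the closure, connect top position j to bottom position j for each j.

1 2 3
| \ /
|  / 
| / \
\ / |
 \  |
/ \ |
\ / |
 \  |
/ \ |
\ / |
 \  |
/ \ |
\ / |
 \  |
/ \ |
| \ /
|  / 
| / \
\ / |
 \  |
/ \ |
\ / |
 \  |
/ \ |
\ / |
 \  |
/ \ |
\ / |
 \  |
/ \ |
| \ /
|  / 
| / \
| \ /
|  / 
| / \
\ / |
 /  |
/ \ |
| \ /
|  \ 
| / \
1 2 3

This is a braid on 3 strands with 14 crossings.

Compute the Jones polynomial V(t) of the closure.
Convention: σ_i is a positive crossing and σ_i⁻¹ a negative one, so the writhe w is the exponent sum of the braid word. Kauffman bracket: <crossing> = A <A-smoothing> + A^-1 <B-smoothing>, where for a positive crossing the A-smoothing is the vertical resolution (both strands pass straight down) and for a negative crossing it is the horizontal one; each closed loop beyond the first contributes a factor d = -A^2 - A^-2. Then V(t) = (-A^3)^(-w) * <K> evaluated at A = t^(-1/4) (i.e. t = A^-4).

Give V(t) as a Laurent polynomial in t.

Reading the diagram top to bottom ('/'-over between positions i,i+1 = s_i, '\'-over = s_i^-1): braid word = s2 s1^-1 s1^-1 s1^-1 s1^-1 s2 s1^-1 s1^-1 s1^-1 s1^-1 s2 s2 s1 s2^-1.
The presented braid s2 s1^-1 s1^-1 s1^-1 s1^-1 s2 s1^-1 s1^-1 s1^-1 s1^-1 s2 s2 s1 s2^-1 on 3 strands reduces by inverse Markov moves (closure unchanged at each step):
  Deconjugate: the word is γ·β·γ⁻¹ with γ = s2 s1^-1 (prefix) and γ⁻¹ = s1 s2^-1 (suffix); strip both.
Reduced to β = s1^-1 s1^-1 s1^-1 s2 s1^-1 s1^-1 s1^-1 s1^-1 s2 s2 on 3 strands, 10 crossings.
Compute on β:
Braid: s1^-1 s1^-1 s1^-1 s2 s1^-1 s1^-1 s1^-1 s1^-1 s2 s2 on 3 strands, 10 crossings.
Writhe w = (#positive) - (#negative) = 3 - 7 = -4.
Computing the Kauffman bracket via state sum. There are 2^10 = 1024 states.
Smooth each crossing (0=||, 1=⌣⌢); contribution A^(Σ sign_k(1-2s_k)) * d^(L-1).
Tabulate the states by total A-exponent and number of loops L (A-exp: L × count):
  A^10: L=8 ×1
  A^8: L=7 ×10
  A^6: L=6 ×44, L=8 ×1
  A^4: L=5 ×112, L=7 ×8
  A^2: L=4 ×182, L=6 ×28
  A^0: L=3 ×194, L=5 ×58
  A^-2: L=2 ×130, L=4 ×79, L=6 ×1
  A^-4: L=1 ×45, L=3 ×70, L=5 ×5
  A^-6: L=2 ×36, L=4 ×9
  A^-8: L=3 ×10
  A^-10: L=4 ×1
Each group contributes A^e * Σ count * d^(L-1):
Powers of d = -A^2 - A^-2: d^2 = A^4 + 2 + A^-4; d^3 = -A^6 - 3*A^2 - 3*A^-2 - A^-6; d^4 = A^8 + 4*A^4 + 6 + 4*A^-4 + A^-8; d^5 = -A^10 - 5*A^6 - 10*A^2 - 10*A^-2 - 5*A^-6 - A^-10; d^6 = A^12 + 6*A^8 + 15*A^4 + 20 + 15*A^-4 + 6*A^-8 + A^-12; d^7 = -A^14 - 7*A^10 - 21*A^6 - 35*A^2 - 35*A^-2 - 21*A^-6 - 7*A^-10 - A^-14.
  A^10 * (d^7) = -A^24 - 7*A^20 - 21*A^16 - 35*A^12 - 35*A^8 - 21*A^4 - 7 - A^-4
  A^8 * (10*d^6) = 10*A^20 + 60*A^16 + 150*A^12 + 200*A^8 + 150*A^4 + 60 + 10*A^-4
  A^6 * (44*d^5 + d^7) = -A^20 - 51*A^16 - 241*A^12 - 475*A^8 - 475*A^4 - 241 - 51*A^-4 - A^-8
  A^4 * (112*d^4 + 8*d^6) = 8*A^16 + 160*A^12 + 568*A^8 + 832*A^4 + 568 + 160*A^-4 + 8*A^-8
  A^2 * (182*d^3 + 28*d^5) = -28*A^12 - 322*A^8 - 826*A^4 - 826 - 322*A^-4 - 28*A^-8
  A^0 * (194*d^2 + 58*d^4) = 58*A^8 + 426*A^4 + 736 + 426*A^-4 + 58*A^-8
  A^-2 * (130*d + 79*d^3 + d^5) = -A^8 - 84*A^4 - 377 - 377*A^-4 - 84*A^-8 - A^-12
  A^-4 * (45 + 70*d^2 + 5*d^4) = 5*A^4 + 90 + 215*A^-4 + 90*A^-8 + 5*A^-12
  A^-6 * (36*d + 9*d^3) = -9 - 63*A^-4 - 63*A^-8 - 9*A^-12
  A^-8 * (10*d^2) = 10*A^-4 + 20*A^-8 + 10*A^-12
  A^-10 * (d^3) = -A^-4 - 3*A^-8 - 3*A^-12 - A^-16
Summing the groups: <K> = -A^24 + 2*A^20 - 4*A^16 + 6*A^12 - 7*A^8 + 7*A^4 - 6 + 6*A^-4 - 3*A^-8 + 2*A^-12 - A^-16
Normalise by the writhe: (-A^3)^(-w) = (-A^3)^(4) = A^12, so f(A) = A^12 * <K> = -A^36 + 2*A^32 - 4*A^28 + 6*A^24 - 7*A^20 + 7*A^16 - 6*A^12 + 6*A^8 - 3*A^4 + 2 - A^-4.
Substitute A = t^(-1/4), i.e. A^e → t^(-e/4): V(t) = -t + 2 - 3*t^-1 + 6*t^-2 - 6*t^-3 + 7*t^-4 - 7*t^-5 + 6*t^-6 - 4*t^-7 + 2*t^-8 - t^-9

Answer: -t + 2 - 3*t^-1 + 6*t^-2 - 6*t^-3 + 7*t^-4 - 7*t^-5 + 6*t^-6 - 4*t^-7 + 2*t^-8 - t^-9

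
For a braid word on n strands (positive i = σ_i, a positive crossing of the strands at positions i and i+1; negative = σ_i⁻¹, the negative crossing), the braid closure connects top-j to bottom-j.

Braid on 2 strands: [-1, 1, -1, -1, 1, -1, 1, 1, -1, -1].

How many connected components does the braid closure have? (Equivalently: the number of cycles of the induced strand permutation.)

Track the strand permutation on 2 strands, starting from identity.
  step 1: s1^-1 swaps positions 1,2 -> [2 1]
  step 2: s1 swaps positions 1,2 -> [1 2]
  step 3: s1^-1 swaps positions 1,2 -> [2 1]
  step 4: s1^-1 swaps positions 1,2 -> [1 2]
  step 5: s1 swaps positions 1,2 -> [2 1]
  step 6: s1^-1 swaps positions 1,2 -> [1 2]
  step 7: s1 swaps positions 1,2 -> [2 1]
  step 8: s1 swaps positions 1,2 -> [1 2]
  step 9: s1^-1 swaps positions 1,2 -> [2 1]
  step 10: s1^-1 swaps positions 1,2 -> [1 2]
Final permutation (position -> original strand): [1 2]
Closure components = cycle count of this permutation = 2.

Answer: 2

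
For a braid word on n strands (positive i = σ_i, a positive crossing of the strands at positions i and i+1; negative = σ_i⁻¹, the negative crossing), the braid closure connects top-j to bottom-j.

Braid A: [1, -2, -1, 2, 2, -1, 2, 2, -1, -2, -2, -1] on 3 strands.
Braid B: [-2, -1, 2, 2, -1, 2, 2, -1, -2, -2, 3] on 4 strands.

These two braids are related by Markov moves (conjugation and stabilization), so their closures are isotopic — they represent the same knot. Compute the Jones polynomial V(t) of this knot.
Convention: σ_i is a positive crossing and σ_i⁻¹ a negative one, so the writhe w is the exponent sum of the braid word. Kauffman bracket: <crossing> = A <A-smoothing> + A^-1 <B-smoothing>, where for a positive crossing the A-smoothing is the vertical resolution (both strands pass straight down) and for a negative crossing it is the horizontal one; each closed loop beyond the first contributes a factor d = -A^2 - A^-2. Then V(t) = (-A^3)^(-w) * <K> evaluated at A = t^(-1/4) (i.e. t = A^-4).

Markov-equivalent braids have isotopic closures, hence identical knot invariants. Strip the Markov moves from each word to reach a common short braid β, then compute V(t) once on β.
Braid A: s1 s2^-1 s1^-1 s2 s2 s1^-1 s2 s2 s1^-1 s2^-1 s2^-1 s1^-1 on 3 strands reduces by inverse Markov moves (closure unchanged at each step):
  Deconjugate: the word is γ·β·γ⁻¹ with γ = s1 (prefix) and γ⁻¹ = s1^-1 (suffix); strip both.
Reduced to β = s2^-1 s1^-1 s2 s2 s1^-1 s2 s2 s1^-1 s2^-1 s2^-1 on 3 strands, 10 crossings.
Braid B: s2^-1 s1^-1 s2 s2 s1^-1 s2 s2 s1^-1 s2^-1 s2^-1 s3 on 4 strands reduces by inverse Markov moves (closure unchanged at each step):
  Destabilize: the word has the form β·s3 where s3 occurs only as the final letter (β ∈ B_3); drop it and the last strand → 3 strands.
Reduced to β = s2^-1 s1^-1 s2 s2 s1^-1 s2 s2 s1^-1 s2^-1 s2^-1 on 3 strands, 10 crossings.
Both give the same β = s2^-1 s1^-1 s2 s2 s1^-1 s2 s2 s1^-1 s2^-1 s2^-1 on 3 strands, so one state sum suffices:
Braid: s2^-1 s1^-1 s2 s2 s1^-1 s2 s2 s1^-1 s2^-1 s2^-1 on 3 strands, 10 crossings.
Writhe w = (#positive) - (#negative) = 4 - 6 = -2.
Enumerate smoothing states for the bracket polynomial. There are 2^10 = 1024 states.
Smooth each crossing (0=||, 1=⌣⌢); contribution A^(Σ sign_k(1-2s_k)) * d^(L-1).
Tabulate the states by total A-exponent and number of loops L (A-exp: L × count):
  A^10: L=5 ×1
  A^8: L=4 ×10
  A^6: L=3 ×39, L=5 ×6
  A^4: L=2 ×66, L=4 ×52, L=6 ×2
  A^2: L=1 ×45, L=3 ×124, L=5 ×41
  A^0: L=2 ×118, L=4 ×113, L=6 ×21
  A^-2: L=1 ×20, L=3 ×120, L=5 ×63, L=7 ×7
  A^-4: L=2 ×30, L=4 ×68, L=6 ×21, L=8 ×1
  A^-6: L=3 ×20, L=5 ×22, L=7 ×3
  A^-8: L=4 ×7, L=6 ×3
  A^-10: L=5 ×1
Each group contributes A^e * Σ count * d^(L-1):
Powers of d = -A^2 - A^-2: d^2 = A^4 + 2 + A^-4; d^3 = -A^6 - 3*A^2 - 3*A^-2 - A^-6; d^4 = A^8 + 4*A^4 + 6 + 4*A^-4 + A^-8; d^5 = -A^10 - 5*A^6 - 10*A^2 - 10*A^-2 - 5*A^-6 - A^-10; d^6 = A^12 + 6*A^8 + 15*A^4 + 20 + 15*A^-4 + 6*A^-8 + A^-12; d^7 = -A^14 - 7*A^10 - 21*A^6 - 35*A^2 - 35*A^-2 - 21*A^-6 - 7*A^-10 - A^-14.
  A^10 * (d^4) = A^18 + 4*A^14 + 6*A^10 + 4*A^6 + A^2
  A^8 * (10*d^3) = -10*A^14 - 30*A^10 - 30*A^6 - 10*A^2
  A^6 * (39*d^2 + 6*d^4) = 6*A^14 + 63*A^10 + 114*A^6 + 63*A^2 + 6*A^-2
  A^4 * (66*d + 52*d^3 + 2*d^5) = -2*A^14 - 62*A^10 - 242*A^6 - 242*A^2 - 62*A^-2 - 2*A^-6
  A^2 * (45 + 124*d^2 + 41*d^4) = 41*A^10 + 288*A^6 + 539*A^2 + 288*A^-2 + 41*A^-6
  A^0 * (118*d + 113*d^3 + 21*d^5) = -21*A^10 - 218*A^6 - 667*A^2 - 667*A^-2 - 218*A^-6 - 21*A^-10
  A^-2 * (20 + 120*d^2 + 63*d^4 + 7*d^6) = 7*A^10 + 105*A^6 + 477*A^2 + 778*A^-2 + 477*A^-6 + 105*A^-10 + 7*A^-14
  A^-4 * (30*d + 68*d^3 + 21*d^5 + d^7) = -A^10 - 28*A^6 - 194*A^2 - 479*A^-2 - 479*A^-6 - 194*A^-10 - 28*A^-14 - A^-18
  A^-6 * (20*d^2 + 22*d^4 + 3*d^6) = 3*A^6 + 40*A^2 + 153*A^-2 + 232*A^-6 + 153*A^-10 + 40*A^-14 + 3*A^-18
  A^-8 * (7*d^3 + 3*d^5) = -3*A^2 - 22*A^-2 - 51*A^-6 - 51*A^-10 - 22*A^-14 - 3*A^-18
  A^-10 * (d^4) = A^-2 + 4*A^-6 + 6*A^-10 + 4*A^-14 + A^-18
Summing the groups: <K> = A^18 - 2*A^14 + 3*A^10 - 4*A^6 + 4*A^2 - 4*A^-2 + 4*A^-6 - 2*A^-10 + A^-14
Normalise by the writhe: (-A^3)^(-w) = (-A^3)^(2) = A^6, so f(A) = A^6 * <K> = A^24 - 2*A^20 + 3*A^16 - 4*A^12 + 4*A^8 - 4*A^4 + 4 - 2*A^-4 + A^-8.
Substitute A = t^(-1/4), i.e. A^e → t^(-e/4): V(t) = t^2 - 2*t + 4 - 4*t^-1 + 4*t^-2 - 4*t^-3 + 3*t^-4 - 2*t^-5 + t^-6

Answer: t^2 - 2*t + 4 - 4*t^-1 + 4*t^-2 - 4*t^-3 + 3*t^-4 - 2*t^-5 + t^-6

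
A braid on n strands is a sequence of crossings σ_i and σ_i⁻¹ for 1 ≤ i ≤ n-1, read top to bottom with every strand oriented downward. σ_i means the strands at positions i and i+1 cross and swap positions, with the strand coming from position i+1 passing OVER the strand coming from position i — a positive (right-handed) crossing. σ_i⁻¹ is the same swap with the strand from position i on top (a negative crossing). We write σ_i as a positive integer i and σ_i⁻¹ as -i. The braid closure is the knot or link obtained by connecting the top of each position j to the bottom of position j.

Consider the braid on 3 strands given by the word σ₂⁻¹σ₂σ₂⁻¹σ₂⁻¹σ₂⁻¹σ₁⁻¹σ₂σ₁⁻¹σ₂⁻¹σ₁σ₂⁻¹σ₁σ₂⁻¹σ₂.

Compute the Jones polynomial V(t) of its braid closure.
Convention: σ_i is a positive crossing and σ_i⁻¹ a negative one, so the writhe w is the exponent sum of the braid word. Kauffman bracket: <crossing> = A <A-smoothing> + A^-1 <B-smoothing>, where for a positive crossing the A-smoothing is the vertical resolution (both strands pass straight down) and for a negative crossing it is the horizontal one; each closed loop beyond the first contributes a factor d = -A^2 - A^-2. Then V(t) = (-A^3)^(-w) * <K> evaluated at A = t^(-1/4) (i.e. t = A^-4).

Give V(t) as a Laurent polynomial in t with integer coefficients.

The presented braid s2^-1 s2 s2^-1 s2^-1 s2^-1 s1^-1 s2 s1^-1 s2^-1 s1 s2^-1 s1 s2^-1 s2 on 3 strands reduces by inverse Markov moves (closure unchanged at each step):
  Deconjugate: the word is γ·β·γ⁻¹ with γ = s2^-1 (prefix) and γ⁻¹ = s2 (suffix); strip both.
  Deconjugate: the word is γ·β·γ⁻¹ with γ = s2 (prefix) and γ⁻¹ = s2^-1 (suffix); strip both.
Reduced to β = s2^-1 s2^-1 s2^-1 s1^-1 s2 s1^-1 s2^-1 s1 s2^-1 s1 on 3 strands, 10 crossings.
Compute on β:
Braid: s2^-1 s2^-1 s2^-1 s1^-1 s2 s1^-1 s2^-1 s1 s2^-1 s1 on 3 strands, 10 crossings.
Writhe w = (#positive) - (#negative) = 3 - 7 = -4.
State-sum expansion of <K>. There are 2^10 = 1024 states.
For each crossing: s=0 is the vertical smoothing, s=1 horizontal. Crossing k contributes A^(sign_k * (1 - 2*s_k)); loop factor d = -A^2 - A^-2.
Tabulate the states by total A-exponent and number of loops L (A-exp: L × count):
  A^10: L=6 ×1
  A^8: L=5 ×10
  A^6: L=4 ×41, L=6 ×4
  A^4: L=3 ×88, L=5 ×31, L=7 ×1
  A^2: L=2 ×102, L=4 ×99, L=6 ×9
  A^0: L=1 ×54, L=3 ×162, L=5 ×36
  A^-2: L=2 ×134, L=4 ×74, L=6 ×2
  A^-4: L=1 ×30, L=3 ×82, L=5 ×8
  A^-6: L=2 ×32, L=4 ×13
  A^-8: L=1 ×3, L=3 ×7
  A^-10: L=2 ×1
Each group contributes A^e * Σ count * d^(L-1):
Powers of d = -A^2 - A^-2: d^2 = A^4 + 2 + A^-4; d^3 = -A^6 - 3*A^2 - 3*A^-2 - A^-6; d^4 = A^8 + 4*A^4 + 6 + 4*A^-4 + A^-8; d^5 = -A^10 - 5*A^6 - 10*A^2 - 10*A^-2 - 5*A^-6 - A^-10; d^6 = A^12 + 6*A^8 + 15*A^4 + 20 + 15*A^-4 + 6*A^-8 + A^-12.
  A^10 * (d^5) = -A^20 - 5*A^16 - 10*A^12 - 10*A^8 - 5*A^4 - 1
  A^8 * (10*d^4) = 10*A^16 + 40*A^12 + 60*A^8 + 40*A^4 + 10
  A^6 * (41*d^3 + 4*d^5) = -4*A^16 - 61*A^12 - 163*A^8 - 163*A^4 - 61 - 4*A^-4
  A^4 * (88*d^2 + 31*d^4 + d^6) = A^16 + 37*A^12 + 227*A^8 + 382*A^4 + 227 + 37*A^-4 + A^-8
  A^2 * (102*d + 99*d^3 + 9*d^5) = -9*A^12 - 144*A^8 - 489*A^4 - 489 - 144*A^-4 - 9*A^-8
  A^0 * (54 + 162*d^2 + 36*d^4) = 36*A^8 + 306*A^4 + 594 + 306*A^-4 + 36*A^-8
  A^-2 * (134*d + 74*d^3 + 2*d^5) = -2*A^8 - 84*A^4 - 376 - 376*A^-4 - 84*A^-8 - 2*A^-12
  A^-4 * (30 + 82*d^2 + 8*d^4) = 8*A^4 + 114 + 242*A^-4 + 114*A^-8 + 8*A^-12
  A^-6 * (32*d + 13*d^3) = -13 - 71*A^-4 - 71*A^-8 - 13*A^-12
  A^-8 * (3 + 7*d^2) = 7*A^-4 + 17*A^-8 + 7*A^-12
  A^-10 * (d) = -A^-8 - A^-12
Summing the groups: <K> = -A^20 + 2*A^16 - 3*A^12 + 4*A^8 - 5*A^4 + 5 - 3*A^-4 + 3*A^-8 - A^-12
Normalise by the writhe: (-A^3)^(-w) = (-A^3)^(4) = A^12, so f(A) = A^12 * <K> = -A^32 + 2*A^28 - 3*A^24 + 4*A^20 - 5*A^16 + 5*A^12 - 3*A^8 + 3*A^4 - 1.
Substitute A = t^(-1/4), i.e. A^e → t^(-e/4): V(t) = -1 + 3*t^-1 - 3*t^-2 + 5*t^-3 - 5*t^-4 + 4*t^-5 - 3*t^-6 + 2*t^-7 - t^-8

Answer: -1 + 3*t^-1 - 3*t^-2 + 5*t^-3 - 5*t^-4 + 4*t^-5 - 3*t^-6 + 2*t^-7 - t^-8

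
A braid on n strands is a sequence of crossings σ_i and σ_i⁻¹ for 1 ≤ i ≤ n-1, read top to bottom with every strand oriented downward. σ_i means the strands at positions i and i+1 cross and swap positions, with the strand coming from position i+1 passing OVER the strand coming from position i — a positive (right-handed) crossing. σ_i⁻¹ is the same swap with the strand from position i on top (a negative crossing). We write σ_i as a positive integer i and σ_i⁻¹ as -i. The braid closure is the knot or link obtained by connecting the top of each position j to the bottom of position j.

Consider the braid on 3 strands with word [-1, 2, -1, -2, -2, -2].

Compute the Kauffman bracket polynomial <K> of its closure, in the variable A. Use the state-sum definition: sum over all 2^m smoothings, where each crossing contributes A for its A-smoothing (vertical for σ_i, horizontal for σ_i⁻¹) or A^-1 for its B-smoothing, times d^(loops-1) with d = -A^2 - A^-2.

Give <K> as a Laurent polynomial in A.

Braid: s1^-1 s2 s1^-1 s2^-1 s2^-1 s2^-1 on 3 strands, 6 crossings.
Writhe w = (#positive) - (#negative) = 1 - 5 = -4.
State-sum expansion of <K>. There are 2^6 = 64 states.
Each crossing splits two ways (0=vertical, 1=horizontal). The state's weight is A^(#A-smoothings - #B-smoothings) * d^(loops - 1).
Tabulate the states by total A-exponent and number of loops L (A-exp: L × count):
  A^6: L=4 ×1
  A^4: L=3 ×6
  A^2: L=2 ×12, L=4 ×3
  A^0: L=1 ×9, L=3 ×10, L=5 ×1
  A^-2: L=2 ×12, L=4 ×3
  A^-4: L=1 ×2, L=3 ×4
  A^-6: L=2 ×1
Each group contributes A^e * Σ count * d^(L-1):
Powers of d = -A^2 - A^-2: d^2 = A^4 + 2 + A^-4; d^3 = -A^6 - 3*A^2 - 3*A^-2 - A^-6; d^4 = A^8 + 4*A^4 + 6 + 4*A^-4 + A^-8.
  A^6 * (d^3) = -A^12 - 3*A^8 - 3*A^4 - 1
  A^4 * (6*d^2) = 6*A^8 + 12*A^4 + 6
  A^2 * (12*d + 3*d^3) = -3*A^8 - 21*A^4 - 21 - 3*A^-4
  A^0 * (9 + 10*d^2 + d^4) = A^8 + 14*A^4 + 35 + 14*A^-4 + A^-8
  A^-2 * (12*d + 3*d^3) = -3*A^4 - 21 - 21*A^-4 - 3*A^-8
  A^-4 * (2 + 4*d^2) = 4 + 10*A^-4 + 4*A^-8
  A^-6 * (d) = -A^-4 - A^-8
Summing the groups: <K> = -A^12 + A^8 - A^4 + 2 - A^-4 + A^-8

Answer: -A^12 + A^8 - A^4 + 2 - A^-4 + A^-8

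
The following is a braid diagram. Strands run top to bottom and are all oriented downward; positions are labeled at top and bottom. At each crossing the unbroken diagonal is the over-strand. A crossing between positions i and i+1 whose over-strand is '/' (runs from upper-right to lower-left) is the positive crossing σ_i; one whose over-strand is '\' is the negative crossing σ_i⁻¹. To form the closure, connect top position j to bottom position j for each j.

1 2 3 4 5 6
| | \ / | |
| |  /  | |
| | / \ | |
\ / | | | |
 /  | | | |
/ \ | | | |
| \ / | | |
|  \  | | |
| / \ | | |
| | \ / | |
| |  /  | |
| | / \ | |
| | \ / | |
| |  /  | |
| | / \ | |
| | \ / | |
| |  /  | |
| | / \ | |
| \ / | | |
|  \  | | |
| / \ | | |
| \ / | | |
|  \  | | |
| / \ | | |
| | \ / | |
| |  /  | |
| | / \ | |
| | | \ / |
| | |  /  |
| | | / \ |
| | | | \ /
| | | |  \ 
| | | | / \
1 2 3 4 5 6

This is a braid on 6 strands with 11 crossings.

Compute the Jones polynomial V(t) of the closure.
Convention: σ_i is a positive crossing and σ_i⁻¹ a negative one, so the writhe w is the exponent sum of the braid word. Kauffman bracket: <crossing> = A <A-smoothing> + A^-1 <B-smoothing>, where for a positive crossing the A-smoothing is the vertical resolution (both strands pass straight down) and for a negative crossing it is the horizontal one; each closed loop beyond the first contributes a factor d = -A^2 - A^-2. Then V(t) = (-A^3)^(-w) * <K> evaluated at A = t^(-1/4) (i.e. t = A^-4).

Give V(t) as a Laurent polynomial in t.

Reading the diagram top to bottom ('/'-over between positions i,i+1 = s_i, '\'-over = s_i^-1): braid word = s3 s1 s2^-1 s3 s3 s3 s2^-1 s2^-1 s3 s4 s5^-1.
The presented braid s3 s1 s2^-1 s3 s3 s3 s2^-1 s2^-1 s3 s4 s5^-1 on 6 strands reduces by inverse Markov moves (closure unchanged at each step):
  Destabilize: the word has the form β·s5^-1 where s5^-1 occurs only as the final letter (β ∈ B_5); drop it and the last strand → 5 strands.
  Destabilize: the word has the form β·s4 where s4 occurs only as the final letter (β ∈ B_4); drop it and the last strand → 4 strands.
Reduced to β = s3 s1 s2^-1 s3 s3 s3 s2^-1 s2^-1 s3 on 4 strands, 9 crossings.
Compute on β:
Braid: s3 s1 s2^-1 s3 s3 s3 s2^-1 s2^-1 s3 on 4 strands, 9 crossings.
Writhe w = (#positive) - (#negative) = 6 - 3 = 3.
State-sum expansion of <K>. There are 2^9 = 512 states.
Smooth each crossing (0=||, 1=⌣⌢); contribution A^(Σ sign_k(1-2s_k)) * d^(L-1).
Tabulate the states by total A-exponent and number of loops L (A-exp: L × count):
  A^9: L=5 ×1
  A^7: L=4 ×9
  A^5: L=3 ×32, L=5 ×4
  A^3: L=2 ×51, L=4 ×32, L=6 ×1
  A^1: L=1 ×27, L=3 ×81, L=5 ×18
  A^-1: L=2 ×53, L=4 ×67, L=6 ×6
  A^-3: L=3 ×50, L=5 ×33, L=7 ×1
  A^-5: L=4 ×27, L=6 ×9
  A^-7: L=5 ×8, L=7 ×1
  A^-9: L=6 ×1
Each group contributes A^e * Σ count * d^(L-1):
Powers of d = -A^2 - A^-2: d^2 = A^4 + 2 + A^-4; d^3 = -A^6 - 3*A^2 - 3*A^-2 - A^-6; d^4 = A^8 + 4*A^4 + 6 + 4*A^-4 + A^-8; d^5 = -A^10 - 5*A^6 - 10*A^2 - 10*A^-2 - 5*A^-6 - A^-10; d^6 = A^12 + 6*A^8 + 15*A^4 + 20 + 15*A^-4 + 6*A^-8 + A^-12.
  A^9 * (d^4) = A^17 + 4*A^13 + 6*A^9 + 4*A^5 + A
  A^7 * (9*d^3) = -9*A^13 - 27*A^9 - 27*A^5 - 9*A
  A^5 * (32*d^2 + 4*d^4) = 4*A^13 + 48*A^9 + 88*A^5 + 48*A + 4*A^-3
  A^3 * (51*d + 32*d^3 + d^5) = -A^13 - 37*A^9 - 157*A^5 - 157*A - 37*A^-3 - A^-7
  A^1 * (27 + 81*d^2 + 18*d^4) = 18*A^9 + 153*A^5 + 297*A + 153*A^-3 + 18*A^-7
  A^-1 * (53*d + 67*d^3 + 6*d^5) = -6*A^9 - 97*A^5 - 314*A - 314*A^-3 - 97*A^-7 - 6*A^-11
  A^-3 * (50*d^2 + 33*d^4 + d^6) = A^9 + 39*A^5 + 197*A + 318*A^-3 + 197*A^-7 + 39*A^-11 + A^-15
  A^-5 * (27*d^3 + 9*d^5) = -9*A^5 - 72*A - 171*A^-3 - 171*A^-7 - 72*A^-11 - 9*A^-15
  A^-7 * (8*d^4 + d^6) = A^5 + 14*A + 47*A^-3 + 68*A^-7 + 47*A^-11 + 14*A^-15 + A^-19
  A^-9 * (d^5) = -A - 5*A^-3 - 10*A^-7 - 10*A^-11 - 5*A^-15 - A^-19
Summing the groups: <K> = A^17 - 2*A^13 + 3*A^9 - 5*A^5 + 4*A - 5*A^-3 + 4*A^-7 - 2*A^-11 + A^-15
Normalise by the writhe: (-A^3)^(-w) = (-A^3)^(-3) = -A^-9, so f(A) = -A^-9 * <K> = -A^8 + 2*A^4 - 3 + 5*A^-4 - 4*A^-8 + 5*A^-12 - 4*A^-16 + 2*A^-20 - A^-24.
Substitute A = t^(-1/4), i.e. A^e → t^(-e/4): V(t) = -t^6 + 2*t^5 - 4*t^4 + 5*t^3 - 4*t^2 + 5*t - 3 + 2*t^-1 - t^-2

Answer: -t^6 + 2*t^5 - 4*t^4 + 5*t^3 - 4*t^2 + 5*t - 3 + 2*t^-1 - t^-2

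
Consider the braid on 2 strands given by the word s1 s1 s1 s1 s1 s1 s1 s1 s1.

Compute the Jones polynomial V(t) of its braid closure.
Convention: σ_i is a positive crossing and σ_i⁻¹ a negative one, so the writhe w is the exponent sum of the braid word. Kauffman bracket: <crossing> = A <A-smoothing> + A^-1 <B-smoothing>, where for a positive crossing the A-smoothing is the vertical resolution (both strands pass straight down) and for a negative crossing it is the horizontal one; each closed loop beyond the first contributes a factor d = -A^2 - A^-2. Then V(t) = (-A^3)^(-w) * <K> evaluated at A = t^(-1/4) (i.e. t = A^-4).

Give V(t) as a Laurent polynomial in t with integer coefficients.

Braid: s1 s1 s1 s1 s1 s1 s1 s1 s1 on 2 strands, 9 crossings.
Writhe w = (#positive) - (#negative) = 9 - 0 = 9.
Computing the Kauffman bracket via state sum. There are 2^9 = 512 states.
Each crossing splits two ways (0=vertical, 1=horizontal). The state's weight is A^(#A-smoothings - #B-smoothings) * d^(loops - 1).
Tabulate the states by total A-exponent and number of loops L (A-exp: L × count):
  A^9: L=2 ×1
  A^7: L=1 ×9
  A^5: L=2 ×36
  A^3: L=3 ×84
  A^1: L=4 ×126
  A^-1: L=5 ×126
  A^-3: L=6 ×84
  A^-5: L=7 ×36
  A^-7: L=8 ×9
  A^-9: L=9 ×1
Each group contributes A^e * Σ count * d^(L-1):
Powers of d = -A^2 - A^-2: d^2 = A^4 + 2 + A^-4; d^3 = -A^6 - 3*A^2 - 3*A^-2 - A^-6; d^4 = A^8 + 4*A^4 + 6 + 4*A^-4 + A^-8; d^5 = -A^10 - 5*A^6 - 10*A^2 - 10*A^-2 - 5*A^-6 - A^-10; d^6 = A^12 + 6*A^8 + 15*A^4 + 20 + 15*A^-4 + 6*A^-8 + A^-12; d^7 = -A^14 - 7*A^10 - 21*A^6 - 35*A^2 - 35*A^-2 - 21*A^-6 - 7*A^-10 - A^-14; d^8 = A^16 + 8*A^12 + 28*A^8 + 56*A^4 + 70 + 56*A^-4 + 28*A^-8 + 8*A^-12 + A^-16.
  A^9 * (d) = -A^11 - A^7
  A^7 * (9) = 9*A^7
  A^5 * (36*d) = -36*A^7 - 36*A^3
  A^3 * (84*d^2) = 84*A^7 + 168*A^3 + 84*A^-1
  A^1 * (126*d^3) = -126*A^7 - 378*A^3 - 378*A^-1 - 126*A^-5
  A^-1 * (126*d^4) = 126*A^7 + 504*A^3 + 756*A^-1 + 504*A^-5 + 126*A^-9
  A^-3 * (84*d^5) = -84*A^7 - 420*A^3 - 840*A^-1 - 840*A^-5 - 420*A^-9 - 84*A^-13
  A^-5 * (36*d^6) = 36*A^7 + 216*A^3 + 540*A^-1 + 720*A^-5 + 540*A^-9 + 216*A^-13 + 36*A^-17
  A^-7 * (9*d^7) = -9*A^7 - 63*A^3 - 189*A^-1 - 315*A^-5 - 315*A^-9 - 189*A^-13 - 63*A^-17 - 9*A^-21
  A^-9 * (d^8) = A^7 + 8*A^3 + 28*A^-1 + 56*A^-5 + 70*A^-9 + 56*A^-13 + 28*A^-17 + 8*A^-21 + A^-25
Summing the groups: <K> = -A^11 - A^3 + A^-1 - A^-5 + A^-9 - A^-13 + A^-17 - A^-21 + A^-25
Normalise by the writhe: (-A^3)^(-w) = (-A^3)^(-9) = -A^-27, so f(A) = -A^-27 * <K> = A^-16 + A^-24 - A^-28 + A^-32 - A^-36 + A^-40 - A^-44 + A^-48 - A^-52.
Substitute A = t^(-1/4), i.e. A^e → t^(-e/4): V(t) = -t^13 + t^12 - t^11 + t^10 - t^9 + t^8 - t^7 + t^6 + t^4

Answer: -t^13 + t^12 - t^11 + t^10 - t^9 + t^8 - t^7 + t^6 + t^4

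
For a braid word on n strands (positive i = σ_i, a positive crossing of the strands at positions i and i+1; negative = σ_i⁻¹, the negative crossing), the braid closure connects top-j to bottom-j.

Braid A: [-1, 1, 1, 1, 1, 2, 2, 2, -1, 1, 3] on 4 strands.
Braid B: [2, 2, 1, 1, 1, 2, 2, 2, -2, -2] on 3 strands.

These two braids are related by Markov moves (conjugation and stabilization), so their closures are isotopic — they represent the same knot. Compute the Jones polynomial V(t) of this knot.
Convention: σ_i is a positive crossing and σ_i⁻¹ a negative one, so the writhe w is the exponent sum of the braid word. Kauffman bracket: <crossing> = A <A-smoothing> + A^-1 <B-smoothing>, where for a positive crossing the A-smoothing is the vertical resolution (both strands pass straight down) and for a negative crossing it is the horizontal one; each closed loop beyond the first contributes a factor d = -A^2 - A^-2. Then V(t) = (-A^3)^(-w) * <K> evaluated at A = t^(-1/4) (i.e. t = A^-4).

Markov-equivalent braids have isotopic closures, hence identical knot invariants. Strip the Markov moves from each word to reach a common short braid β, then compute V(t) once on β.
Braid A: s1^-1 s1 s1 s1 s1 s2 s2 s2 s1^-1 s1 s3 on 4 strands reduces by inverse Markov moves (closure unchanged at each step):
  Destabilize: the word has the form β·s3 where s3 occurs only as the final letter (β ∈ B_3); drop it and the last strand → 3 strands.
  Deconjugate: the word is γ·β·γ⁻¹ with γ = s1^-1 s1 (prefix) and γ⁻¹ = s1^-1 s1 (suffix); strip both.
Reduced to β = s1 s1 s1 s2 s2 s2 on 3 strands, 6 crossings.
Braid B: s2 s2 s1 s1 s1 s2 s2 s2 s2^-1 s2^-1 on 3 strands reduces by inverse Markov moves (closure unchanged at each step):
  Deconjugate: the word is γ·β·γ⁻¹ with γ = s2 s2 (prefix) and γ⁻¹ = s2^-1 s2^-1 (suffix); strip both.
Reduced to β = s1 s1 s1 s2 s2 s2 on 3 strands, 6 crossings.
Both give the same β = s1 s1 s1 s2 s2 s2 on 3 strands, so one state sum suffices:
Braid: s1 s1 s1 s2 s2 s2 on 3 strands, 6 crossings.
Writhe w = (#positive) - (#negative) = 6 - 0 = 6.
Enumerate smoothing states for the bracket polynomial. There are 2^6 = 64 states.
Smooth each crossing (0=||, 1=⌣⌢); contribution A^(Σ sign_k(1-2s_k)) * d^(L-1).
Tabulate the states by total A-exponent and number of loops L (A-exp: L × count):
  A^6: L=3 ×1
  A^4: L=2 ×6
  A^2: L=1 ×9, L=3 ×6
  A^0: L=2 ×18, L=4 ×2
  A^-2: L=3 ×15
  A^-4: L=4 ×6
  A^-6: L=5 ×1
Each group contributes A^e * Σ count * d^(L-1):
Powers of d = -A^2 - A^-2: d^2 = A^4 + 2 + A^-4; d^3 = -A^6 - 3*A^2 - 3*A^-2 - A^-6; d^4 = A^8 + 4*A^4 + 6 + 4*A^-4 + A^-8.
  A^6 * (d^2) = A^10 + 2*A^6 + A^2
  A^4 * (6*d) = -6*A^6 - 6*A^2
  A^2 * (9 + 6*d^2) = 6*A^6 + 21*A^2 + 6*A^-2
  A^0 * (18*d + 2*d^3) = -2*A^6 - 24*A^2 - 24*A^-2 - 2*A^-6
  A^-2 * (15*d^2) = 15*A^2 + 30*A^-2 + 15*A^-6
  A^-4 * (6*d^3) = -6*A^2 - 18*A^-2 - 18*A^-6 - 6*A^-10
  A^-6 * (d^4) = A^2 + 4*A^-2 + 6*A^-6 + 4*A^-10 + A^-14
Summing the groups: <K> = A^10 + 2*A^2 - 2*A^-2 + A^-6 - 2*A^-10 + A^-14
Normalise by the writhe: (-A^3)^(-w) = (-A^3)^(-6) = A^-18, so f(A) = A^-18 * <K> = A^-8 + 2*A^-16 - 2*A^-20 + A^-24 - 2*A^-28 + A^-32.
Substitute A = t^(-1/4), i.e. A^e → t^(-e/4): V(t) = t^8 - 2*t^7 + t^6 - 2*t^5 + 2*t^4 + t^2

Answer: t^8 - 2*t^7 + t^6 - 2*t^5 + 2*t^4 + t^2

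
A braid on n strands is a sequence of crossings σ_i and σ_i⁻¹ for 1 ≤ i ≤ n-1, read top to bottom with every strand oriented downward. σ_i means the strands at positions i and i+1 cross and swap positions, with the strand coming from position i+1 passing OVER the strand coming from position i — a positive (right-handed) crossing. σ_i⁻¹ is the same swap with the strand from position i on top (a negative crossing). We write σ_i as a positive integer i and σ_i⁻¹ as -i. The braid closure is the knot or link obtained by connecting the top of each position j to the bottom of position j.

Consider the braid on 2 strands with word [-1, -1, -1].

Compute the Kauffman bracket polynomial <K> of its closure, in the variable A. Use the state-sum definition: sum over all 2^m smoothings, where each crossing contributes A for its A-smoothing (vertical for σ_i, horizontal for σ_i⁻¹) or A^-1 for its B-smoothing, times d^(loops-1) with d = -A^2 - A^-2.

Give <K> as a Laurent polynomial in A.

A^7 - A^3 - A^-5

Derivation:
Braid: s1^-1 s1^-1 s1^-1 on 2 strands, 3 crossings.
Writhe w = (#positive) - (#negative) = 0 - 3 = -3.
Enumerate smoothing states for the bracket polynomial. There are 2^3 = 8 states.
Smooth each crossing (0=||, 1=⌣⌢); contribution A^(Σ sign_k(1-2s_k)) * d^(L-1).
  state 000: A-exp=-3, loops=2, term = A^-3 * d^1
  state 001: A-exp=-1, loops=1, term = A^-1 * d^0
  state 010: A-exp=-1, loops=1, term = A^-1 * d^0
  state 011: A-exp=+1, loops=2, term = A^1 * d^1
  state 100: A-exp=-1, loops=1, term = A^-1 * d^0
  state 101: A-exp=+1, loops=2, term = A^1 * d^1
  state 110: A-exp=+1, loops=2, term = A^1 * d^1
  state 111: A-exp=+3, loops=3, term = A^3 * d^2
Collect the terms by A-exponent (count of states per loop number):
Powers of d = -A^2 - A^-2: d^2 = A^4 + 2 + A^-4.
  A^3 * (d^2) = A^7 + 2*A^3 + A^-1
  A^1 * (3*d) = -3*A^3 - 3*A^-1
  A^-1 * (3) = 3*A^-1
  A^-3 * (d) = -A^-1 - A^-5
Summing the groups: <K> = A^7 - A^3 - A^-5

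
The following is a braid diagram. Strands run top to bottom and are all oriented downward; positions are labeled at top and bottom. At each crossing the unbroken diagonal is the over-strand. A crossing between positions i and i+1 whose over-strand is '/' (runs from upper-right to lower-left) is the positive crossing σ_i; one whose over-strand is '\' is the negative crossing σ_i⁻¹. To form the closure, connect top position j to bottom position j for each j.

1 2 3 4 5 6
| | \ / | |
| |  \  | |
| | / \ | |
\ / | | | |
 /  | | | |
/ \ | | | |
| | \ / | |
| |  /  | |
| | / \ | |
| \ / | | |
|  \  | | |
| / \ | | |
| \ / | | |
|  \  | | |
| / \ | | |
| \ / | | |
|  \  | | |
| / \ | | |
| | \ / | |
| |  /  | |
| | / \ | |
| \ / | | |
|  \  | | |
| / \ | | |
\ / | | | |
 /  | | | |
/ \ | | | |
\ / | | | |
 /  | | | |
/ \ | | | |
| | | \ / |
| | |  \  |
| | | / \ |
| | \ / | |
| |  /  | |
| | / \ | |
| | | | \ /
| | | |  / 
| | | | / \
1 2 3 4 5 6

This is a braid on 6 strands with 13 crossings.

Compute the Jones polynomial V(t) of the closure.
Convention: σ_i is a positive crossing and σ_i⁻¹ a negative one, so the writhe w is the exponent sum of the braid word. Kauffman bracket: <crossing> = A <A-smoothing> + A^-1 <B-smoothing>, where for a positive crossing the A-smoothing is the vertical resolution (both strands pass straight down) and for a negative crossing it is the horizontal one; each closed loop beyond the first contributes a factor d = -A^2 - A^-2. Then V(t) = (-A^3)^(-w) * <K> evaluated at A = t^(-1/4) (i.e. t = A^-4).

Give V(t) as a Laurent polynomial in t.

-t^5 + 2*t^4 - 3*t^3 + 5*t^2 - 5*t + 6 - 5*t^-1 + 3*t^-2 - 2*t^-3 + t^-4

Derivation:
Reading the diagram top to bottom ('/'-over between positions i,i+1 = s_i, '\'-over = s_i^-1): braid word = s3^-1 s1 s3 s2^-1 s2^-1 s2^-1 s3 s2^-1 s1 s1 s4^-1 s3 s5.
The presented braid s3^-1 s1 s3 s2^-1 s2^-1 s2^-1 s3 s2^-1 s1 s1 s4^-1 s3 s5 on 6 strands reduces by inverse Markov moves (closure unchanged at each step):
  Destabilize: the word has the form β·s5 where s5 occurs only as the final letter (β ∈ B_5); drop it and the last strand → 5 strands.
  Deconjugate: the word is γ·β·γ⁻¹ with γ = s3^-1 (prefix) and γ⁻¹ = s3 (suffix); strip both.
  Destabilize: the word has the form β·s4^-1 where s4^-1 occurs only as the final letter (β ∈ B_4); drop it and the last strand → 4 strands.
Reduced to β = s1 s3 s2^-1 s2^-1 s2^-1 s3 s2^-1 s1 s1 on 4 strands, 9 crossings.
Compute on β:
Braid: s1 s3 s2^-1 s2^-1 s2^-1 s3 s2^-1 s1 s1 on 4 strands, 9 crossings.
Writhe w = (#positive) - (#negative) = 5 - 4 = 1.
Computing the Kauffman bracket via state sum. There are 2^9 = 512 states.
Each crossing splits two ways (0=vertical, 1=horizontal). The state's weight is A^(#A-smoothings - #B-smoothings) * d^(loops - 1).
Tabulate the states by total A-exponent and number of loops L (A-exp: L × count):
  A^9: L=6 ×1
  A^7: L=5 ×9
  A^5: L=4 ×33, L=6 ×3
  A^3: L=3 ×64, L=5 ×19, L=7 ×1
  A^1: L=2 ×68, L=4 ×52, L=6 ×6
  A^-1: L=1 ×33, L=3 ×75, L=5 ×18
  A^-3: L=2 ×51, L=4 ×32, L=6 ×1
  A^-5: L=3 ×32, L=5 ×4
  A^-7: L=4 ×9
  A^-9: L=5 ×1
Each group contributes A^e * Σ count * d^(L-1):
Powers of d = -A^2 - A^-2: d^2 = A^4 + 2 + A^-4; d^3 = -A^6 - 3*A^2 - 3*A^-2 - A^-6; d^4 = A^8 + 4*A^4 + 6 + 4*A^-4 + A^-8; d^5 = -A^10 - 5*A^6 - 10*A^2 - 10*A^-2 - 5*A^-6 - A^-10; d^6 = A^12 + 6*A^8 + 15*A^4 + 20 + 15*A^-4 + 6*A^-8 + A^-12.
  A^9 * (d^5) = -A^19 - 5*A^15 - 10*A^11 - 10*A^7 - 5*A^3 - A^-1
  A^7 * (9*d^4) = 9*A^15 + 36*A^11 + 54*A^7 + 36*A^3 + 9*A^-1
  A^5 * (33*d^3 + 3*d^5) = -3*A^15 - 48*A^11 - 129*A^7 - 129*A^3 - 48*A^-1 - 3*A^-5
  A^3 * (64*d^2 + 19*d^4 + d^6) = A^15 + 25*A^11 + 155*A^7 + 262*A^3 + 155*A^-1 + 25*A^-5 + A^-9
  A^1 * (68*d + 52*d^3 + 6*d^5) = -6*A^11 - 82*A^7 - 284*A^3 - 284*A^-1 - 82*A^-5 - 6*A^-9
  A^-1 * (33 + 75*d^2 + 18*d^4) = 18*A^7 + 147*A^3 + 291*A^-1 + 147*A^-5 + 18*A^-9
  A^-3 * (51*d + 32*d^3 + d^5) = -A^7 - 37*A^3 - 157*A^-1 - 157*A^-5 - 37*A^-9 - A^-13
  A^-5 * (32*d^2 + 4*d^4) = 4*A^3 + 48*A^-1 + 88*A^-5 + 48*A^-9 + 4*A^-13
  A^-7 * (9*d^3) = -9*A^-1 - 27*A^-5 - 27*A^-9 - 9*A^-13
  A^-9 * (d^4) = A^-1 + 4*A^-5 + 6*A^-9 + 4*A^-13 + A^-17
Summing the groups: <K> = -A^19 + 2*A^15 - 3*A^11 + 5*A^7 - 6*A^3 + 5*A^-1 - 5*A^-5 + 3*A^-9 - 2*A^-13 + A^-17
Normalise by the writhe: (-A^3)^(-w) = (-A^3)^(-1) = -A^-3, so f(A) = -A^-3 * <K> = A^16 - 2*A^12 + 3*A^8 - 5*A^4 + 6 - 5*A^-4 + 5*A^-8 - 3*A^-12 + 2*A^-16 - A^-20.
Substitute A = t^(-1/4), i.e. A^e → t^(-e/4): V(t) = -t^5 + 2*t^4 - 3*t^3 + 5*t^2 - 5*t + 6 - 5*t^-1 + 3*t^-2 - 2*t^-3 + t^-4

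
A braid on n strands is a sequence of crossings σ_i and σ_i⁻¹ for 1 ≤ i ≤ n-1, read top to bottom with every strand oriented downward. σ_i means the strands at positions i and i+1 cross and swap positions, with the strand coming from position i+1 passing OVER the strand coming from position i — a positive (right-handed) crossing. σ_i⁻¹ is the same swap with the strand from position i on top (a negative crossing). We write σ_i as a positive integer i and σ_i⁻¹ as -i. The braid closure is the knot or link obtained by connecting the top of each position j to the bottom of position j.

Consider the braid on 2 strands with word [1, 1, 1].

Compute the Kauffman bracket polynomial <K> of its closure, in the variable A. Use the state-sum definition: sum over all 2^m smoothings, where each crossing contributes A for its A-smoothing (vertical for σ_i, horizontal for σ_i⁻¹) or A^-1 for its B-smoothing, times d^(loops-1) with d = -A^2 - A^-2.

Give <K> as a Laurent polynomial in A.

-A^5 - A^-3 + A^-7

Derivation:
Braid: s1 s1 s1 on 2 strands, 3 crossings.
Writhe w = (#positive) - (#negative) = 3 - 0 = 3.
Computing the Kauffman bracket via state sum. There are 2^3 = 8 states.
Each crossing splits two ways (0=vertical, 1=horizontal). The state's weight is A^(#A-smoothings - #B-smoothings) * d^(loops - 1).
  state 000: A-exp=+3, loops=2, term = A^3 * d^1
  state 001: A-exp=+1, loops=1, term = A^1 * d^0
  state 010: A-exp=+1, loops=1, term = A^1 * d^0
  state 011: A-exp=-1, loops=2, term = A^-1 * d^1
  state 100: A-exp=+1, loops=1, term = A^1 * d^0
  state 101: A-exp=-1, loops=2, term = A^-1 * d^1
  state 110: A-exp=-1, loops=2, term = A^-1 * d^1
  state 111: A-exp=-3, loops=3, term = A^-3 * d^2
Collect the terms by A-exponent (count of states per loop number):
Powers of d = -A^2 - A^-2: d^2 = A^4 + 2 + A^-4.
  A^3 * (d) = -A^5 - A
  A^1 * (3) = 3*A
  A^-1 * (3*d) = -3*A - 3*A^-3
  A^-3 * (d^2) = A + 2*A^-3 + A^-7
Summing the groups: <K> = -A^5 - A^-3 + A^-7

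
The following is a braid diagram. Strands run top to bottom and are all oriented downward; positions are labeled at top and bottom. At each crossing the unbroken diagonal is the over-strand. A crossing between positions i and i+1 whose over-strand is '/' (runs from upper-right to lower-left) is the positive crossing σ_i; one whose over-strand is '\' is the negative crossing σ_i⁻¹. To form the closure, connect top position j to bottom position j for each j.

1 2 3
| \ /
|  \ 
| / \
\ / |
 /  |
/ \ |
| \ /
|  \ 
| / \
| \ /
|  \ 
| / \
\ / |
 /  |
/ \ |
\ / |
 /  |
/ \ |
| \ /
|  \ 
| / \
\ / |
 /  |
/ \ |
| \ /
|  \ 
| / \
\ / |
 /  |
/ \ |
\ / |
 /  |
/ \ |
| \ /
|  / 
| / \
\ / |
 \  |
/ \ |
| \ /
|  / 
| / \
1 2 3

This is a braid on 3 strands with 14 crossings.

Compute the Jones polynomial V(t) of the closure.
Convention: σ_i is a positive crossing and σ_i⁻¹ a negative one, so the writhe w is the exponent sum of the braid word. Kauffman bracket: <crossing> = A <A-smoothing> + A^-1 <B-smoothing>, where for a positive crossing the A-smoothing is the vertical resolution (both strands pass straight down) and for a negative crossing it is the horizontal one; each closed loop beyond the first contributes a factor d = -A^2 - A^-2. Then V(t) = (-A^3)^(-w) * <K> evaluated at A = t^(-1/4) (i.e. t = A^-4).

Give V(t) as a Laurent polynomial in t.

Reading the diagram top to bottom ('/'-over between positions i,i+1 = s_i, '\'-over = s_i^-1): braid word = s2^-1 s1 s2^-1 s2^-1 s1 s1 s2^-1 s1 s2^-1 s1 s1 s2 s1^-1 s2.
The presented braid s2^-1 s1 s2^-1 s2^-1 s1 s1 s2^-1 s1 s2^-1 s1 s1 s2 s1^-1 s2 on 3 strands reduces by inverse Markov moves (closure unchanged at each step):
  Deconjugate: the word is γ·β·γ⁻¹ with γ = s2^-1 (prefix) and γ⁻¹ = s2 (suffix); strip both.
  Deconjugate: the word is γ·β·γ⁻¹ with γ = s1 s2^-1 (prefix) and γ⁻¹ = s2 s1^-1 (suffix); strip both.
Reduced to β = s2^-1 s1 s1 s2^-1 s1 s2^-1 s1 s1 on 3 strands, 8 crossings.
Compute on β:
Braid: s2^-1 s1 s1 s2^-1 s1 s2^-1 s1 s1 on 3 strands, 8 crossings.
Writhe w = (#positive) - (#negative) = 5 - 3 = 2.
Enumerate smoothing states for the bracket polynomial. There are 2^8 = 256 states.
For each crossing: s=0 is the vertical smoothing, s=1 horizontal. Crossing k contributes A^(sign_k * (1 - 2*s_k)); loop factor d = -A^2 - A^-2.
Tabulate the states by total A-exponent and number of loops L (A-exp: L × count):
  A^8: L=4 ×1
  A^6: L=3 ×8
  A^4: L=2 ×26, L=4 ×2
  A^2: L=1 ×35, L=3 ×21
  A^0: L=2 ×63, L=4 ×7
  A^-2: L=3 ×55, L=5 ×1
  A^-4: L=4 ×28
  A^-6: L=5 ×8
  A^-8: L=6 ×1
Each group contributes A^e * Σ count * d^(L-1):
Powers of d = -A^2 - A^-2: d^2 = A^4 + 2 + A^-4; d^3 = -A^6 - 3*A^2 - 3*A^-2 - A^-6; d^4 = A^8 + 4*A^4 + 6 + 4*A^-4 + A^-8; d^5 = -A^10 - 5*A^6 - 10*A^2 - 10*A^-2 - 5*A^-6 - A^-10.
  A^8 * (d^3) = -A^14 - 3*A^10 - 3*A^6 - A^2
  A^6 * (8*d^2) = 8*A^10 + 16*A^6 + 8*A^2
  A^4 * (26*d + 2*d^3) = -2*A^10 - 32*A^6 - 32*A^2 - 2*A^-2
  A^2 * (35 + 21*d^2) = 21*A^6 + 77*A^2 + 21*A^-2
  A^0 * (63*d + 7*d^3) = -7*A^6 - 84*A^2 - 84*A^-2 - 7*A^-6
  A^-2 * (55*d^2 + d^4) = A^6 + 59*A^2 + 116*A^-2 + 59*A^-6 + A^-10
  A^-4 * (28*d^3) = -28*A^2 - 84*A^-2 - 84*A^-6 - 28*A^-10
  A^-6 * (8*d^4) = 8*A^2 + 32*A^-2 + 48*A^-6 + 32*A^-10 + 8*A^-14
  A^-8 * (d^5) = -A^2 - 5*A^-2 - 10*A^-6 - 10*A^-10 - 5*A^-14 - A^-18
Summing the groups: <K> = -A^14 + 3*A^10 - 4*A^6 + 6*A^2 - 6*A^-2 + 6*A^-6 - 5*A^-10 + 3*A^-14 - A^-18
Normalise by the writhe: (-A^3)^(-w) = (-A^3)^(-2) = A^-6, so f(A) = A^-6 * <K> = -A^8 + 3*A^4 - 4 + 6*A^-4 - 6*A^-8 + 6*A^-12 - 5*A^-16 + 3*A^-20 - A^-24.
Substitute A = t^(-1/4), i.e. A^e → t^(-e/4): V(t) = -t^6 + 3*t^5 - 5*t^4 + 6*t^3 - 6*t^2 + 6*t - 4 + 3*t^-1 - t^-2

Answer: -t^6 + 3*t^5 - 5*t^4 + 6*t^3 - 6*t^2 + 6*t - 4 + 3*t^-1 - t^-2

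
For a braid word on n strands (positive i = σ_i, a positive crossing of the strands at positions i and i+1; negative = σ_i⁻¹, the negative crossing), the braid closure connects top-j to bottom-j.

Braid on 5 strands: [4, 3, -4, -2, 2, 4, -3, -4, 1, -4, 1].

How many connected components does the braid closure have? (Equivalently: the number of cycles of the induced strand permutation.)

Track the strand permutation on 5 strands, starting from identity.
  step 1: s4 swaps positions 4,5 -> [1 2 3 5 4]
  step 2: s3 swaps positions 3,4 -> [1 2 5 3 4]
  step 3: s4^-1 swaps positions 4,5 -> [1 2 5 4 3]
  step 4: s2^-1 swaps positions 2,3 -> [1 5 2 4 3]
  step 5: s2 swaps positions 2,3 -> [1 2 5 4 3]
  step 6: s4 swaps positions 4,5 -> [1 2 5 3 4]
  step 7: s3^-1 swaps positions 3,4 -> [1 2 3 5 4]
  step 8: s4^-1 swaps positions 4,5 -> [1 2 3 4 5]
  step 9: s1 swaps positions 1,2 -> [2 1 3 4 5]
  step 10: s4^-1 swaps positions 4,5 -> [2 1 3 5 4]
  step 11: s1 swaps positions 1,2 -> [1 2 3 5 4]
Final permutation (position -> original strand): [1 2 3 5 4]
Closure components = cycle count of this permutation = 4.

Answer: 4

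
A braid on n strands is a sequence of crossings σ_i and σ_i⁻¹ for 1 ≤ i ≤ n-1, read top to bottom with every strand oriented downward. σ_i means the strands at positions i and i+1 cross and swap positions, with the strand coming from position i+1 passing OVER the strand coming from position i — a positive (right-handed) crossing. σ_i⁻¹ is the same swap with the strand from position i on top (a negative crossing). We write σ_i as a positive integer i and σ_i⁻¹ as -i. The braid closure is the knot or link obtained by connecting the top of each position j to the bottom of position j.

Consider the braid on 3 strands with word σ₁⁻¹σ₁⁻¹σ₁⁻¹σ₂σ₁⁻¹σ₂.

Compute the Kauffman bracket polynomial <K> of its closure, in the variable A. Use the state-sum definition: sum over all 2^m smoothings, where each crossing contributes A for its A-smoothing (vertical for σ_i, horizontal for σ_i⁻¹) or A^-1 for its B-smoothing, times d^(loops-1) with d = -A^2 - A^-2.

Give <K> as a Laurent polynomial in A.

A^14 - 2*A^10 + 2*A^6 - 2*A^2 + 2*A^-2 - A^-6 + A^-10

Derivation:
Braid: s1^-1 s1^-1 s1^-1 s2 s1^-1 s2 on 3 strands, 6 crossings.
Writhe w = (#positive) - (#negative) = 2 - 4 = -2.
Enumerate smoothing states for the bracket polynomial. There are 2^6 = 64 states.
Smooth each crossing (0=||, 1=⌣⌢); contribution A^(Σ sign_k(1-2s_k)) * d^(L-1).
Tabulate the states by total A-exponent and number of loops L (A-exp: L × count):
  A^6: L=5 ×1
  A^4: L=4 ×6
  A^2: L=3 ×15
  A^0: L=2 ×19, L=4 ×1
  A^-2: L=1 ×11, L=3 ×4
  A^-4: L=2 ×6
  A^-6: L=3 ×1
Each group contributes A^e * Σ count * d^(L-1):
Powers of d = -A^2 - A^-2: d^2 = A^4 + 2 + A^-4; d^3 = -A^6 - 3*A^2 - 3*A^-2 - A^-6; d^4 = A^8 + 4*A^4 + 6 + 4*A^-4 + A^-8.
  A^6 * (d^4) = A^14 + 4*A^10 + 6*A^6 + 4*A^2 + A^-2
  A^4 * (6*d^3) = -6*A^10 - 18*A^6 - 18*A^2 - 6*A^-2
  A^2 * (15*d^2) = 15*A^6 + 30*A^2 + 15*A^-2
  A^0 * (19*d + d^3) = -A^6 - 22*A^2 - 22*A^-2 - A^-6
  A^-2 * (11 + 4*d^2) = 4*A^2 + 19*A^-2 + 4*A^-6
  A^-4 * (6*d) = -6*A^-2 - 6*A^-6
  A^-6 * (d^2) = A^-2 + 2*A^-6 + A^-10
Summing the groups: <K> = A^14 - 2*A^10 + 2*A^6 - 2*A^2 + 2*A^-2 - A^-6 + A^-10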